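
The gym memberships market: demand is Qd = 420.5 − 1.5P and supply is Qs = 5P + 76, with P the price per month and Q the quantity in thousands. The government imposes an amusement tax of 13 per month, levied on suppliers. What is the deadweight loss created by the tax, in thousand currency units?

Deadweight loss = 97.5 thousand.

Before the tax: set 420.5 − 1.5P = 5P + 76 → P* = 53, Q* = 341.
With the tax collected from suppliers, supply shifts: Qs = 5(P − 13) + 76.
Solving gives Q = 326 with consumers paying 63 and suppliers receiving 50 (the 13 wedge).
Quantity falls by |ΔQ| = |341 − 326| = 15.
DWL = ½ · t · |ΔQ| = ½ · 13 · 15 = 97.5.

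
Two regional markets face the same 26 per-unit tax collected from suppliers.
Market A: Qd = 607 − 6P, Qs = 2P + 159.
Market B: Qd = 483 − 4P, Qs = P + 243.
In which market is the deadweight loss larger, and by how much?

Market A, by 236.6.

Market A: pre-tax P* = 56, Q* = 271; post-tax Q = 232; deadweight loss = 507.
Market B: pre-tax P* = 48, Q* = 291; post-tax Q = 270.2; deadweight loss = 270.4.
Difference: 507 vs 270.4 → market A is larger by 236.6.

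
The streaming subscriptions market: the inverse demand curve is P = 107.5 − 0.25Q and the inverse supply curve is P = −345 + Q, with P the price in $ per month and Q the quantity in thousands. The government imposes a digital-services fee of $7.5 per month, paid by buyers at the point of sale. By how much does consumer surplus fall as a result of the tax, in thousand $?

Consumer surplus falls by $538.5 thousand.

Inverting to Q(P) form: Qd = 430 − 4P; Qs = P + 345.
Without the tax, 430 − 4P = P + 345 gives 5P = 85, so P* = $17 and Q* = 362.
With the tax collected from buyers, demand (in seller-price terms) shifts: Qd = 430 − 4(P + 7.5).
New equilibrium: buyers pay $18.5, suppliers receive $11, Q = 356. (Wedge: Pb − Ps = 7.5.)
ΔCS is the trapezoid between Q = 356 and Q = 362 of height $1.5: ½ · (362 + 356) · 1.5 = $538.5.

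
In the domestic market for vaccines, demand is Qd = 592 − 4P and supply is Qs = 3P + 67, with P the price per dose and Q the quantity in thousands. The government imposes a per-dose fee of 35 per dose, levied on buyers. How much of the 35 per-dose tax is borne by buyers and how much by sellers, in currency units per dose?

Without the tax, 592 − 4P = 3P + 67 gives 7P = 525, so P* = 75 and Q* = 292.
With the tax collected from buyers, demand (in seller-price terms) shifts: Qd = 592 − 4(P + 35).
New equilibrium: buyers pay 90, sellers receive 55, Q = 232. (Wedge: Pb − Ps = 35.)
Burden on buyers: 15; on sellers: 20. (They sum to 35.)

Buyers bear 15 per dose; sellers bear 20 per dose.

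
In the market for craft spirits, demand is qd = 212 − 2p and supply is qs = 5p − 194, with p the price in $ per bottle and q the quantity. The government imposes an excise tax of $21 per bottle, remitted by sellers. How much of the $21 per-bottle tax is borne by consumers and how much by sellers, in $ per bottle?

Before the tax: set 212 − 2p = 5p − 194 → p* = $58, q* = 96.
With the tax collected from sellers, supply shifts: qs = 5(p − 21) − 194.
New equilibrium: consumers pay $73, sellers receive $52, q = 66. (Wedge: pb − ps = 21.)
Burden on consumers: $15; on sellers: $6. (They sum to $21.)
The less price-elastic side of the market bears the larger share of a per-unit tax.

Consumers bear $15 per bottle; sellers bear $6 per bottle.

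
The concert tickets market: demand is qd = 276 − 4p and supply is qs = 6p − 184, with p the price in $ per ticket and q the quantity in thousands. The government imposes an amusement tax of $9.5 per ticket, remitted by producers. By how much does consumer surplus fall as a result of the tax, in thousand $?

Without the tax, 276 − 4p = 6p − 184 gives 10p = 460, so p* = $46 and q* = 92.
With the tax collected from producers, supply shifts: qs = 6(p − 9.5) − 184.
Solving gives q = 69.2 with buyers paying $51.7 and producers receiving $42.2 (the $9.5 wedge).
ΔCS is the trapezoid between Q = 69.2 and Q = 92 of height $5.7: ½ · (92 + 69.2) · 5.7 = $459.42.

Consumer surplus falls by $459.42 thousand.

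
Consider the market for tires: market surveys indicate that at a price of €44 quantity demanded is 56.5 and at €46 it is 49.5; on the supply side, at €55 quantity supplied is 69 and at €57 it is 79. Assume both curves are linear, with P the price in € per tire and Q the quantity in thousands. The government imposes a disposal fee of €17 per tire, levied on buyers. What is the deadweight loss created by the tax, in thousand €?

Deadweight loss = €297.5 thousand.

Demand slope: (49.5 − 56.5)/(46 − 44) = -3.5, so Qd = 210.5 − 3.5P.
Supply slope: (79 − 69)/(57 − 55) = 5, so Qs = 5P − 206.
Before the tax: set 210.5 − 3.5P = 5P − 206 → P* = €49, Q* = 39.
With the tax collected from buyers, demand (in seller-price terms) shifts: Qd = 210.5 − 3.5(P + 17).
Solving gives Q = 4 with buyers paying €59 and suppliers receiving €42 (the €17 wedge).
Quantity falls by |ΔQ| = |39 − 4| = 35.
DWL = ½ · t · |ΔQ| = ½ · 17 · 35 = €297.5.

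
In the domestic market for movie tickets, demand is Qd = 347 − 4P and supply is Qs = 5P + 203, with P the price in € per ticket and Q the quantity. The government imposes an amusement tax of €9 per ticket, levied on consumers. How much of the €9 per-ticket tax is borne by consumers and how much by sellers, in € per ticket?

Before the tax: set 347 − 4P = 5P + 203 → P* = €16, Q* = 283.
With the tax collected from consumers, demand (in seller-price terms) shifts: Qd = 347 − 4(P + 9).
New equilibrium: consumers pay €21, sellers receive €12, Q = 263. (Wedge: Pb − Ps = 9.)
Burden on consumers: €5; on sellers: €4. (They sum to €9.)
The less price-elastic side of the market bears the larger share of a per-unit tax.

Consumers bear €5 per ticket; sellers bear €4 per ticket.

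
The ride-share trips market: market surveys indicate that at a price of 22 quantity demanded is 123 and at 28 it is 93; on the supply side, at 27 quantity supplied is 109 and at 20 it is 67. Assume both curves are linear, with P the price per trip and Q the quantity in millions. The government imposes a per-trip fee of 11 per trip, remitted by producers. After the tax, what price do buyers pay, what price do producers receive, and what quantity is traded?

Demand slope: (93 − 123)/(28 − 22) = -5, so Qd = 233 − 5P.
Supply slope: (67 − 109)/(20 − 27) = 6, so Qs = 6P − 53.
Before the tax: set 233 − 5P = 6P − 53 → P* = 26, Q* = 103.
With the tax collected from producers, supply shifts: Qs = 6(P − 11) − 53.
New equilibrium: buyers pay 32, producers receive 21, Q = 73. (Wedge: Pb − Ps = 11.)
The less price-elastic side of the market bears the larger share of a per-unit tax.

Buyers pay 32; producers receive 21; quantity = 73.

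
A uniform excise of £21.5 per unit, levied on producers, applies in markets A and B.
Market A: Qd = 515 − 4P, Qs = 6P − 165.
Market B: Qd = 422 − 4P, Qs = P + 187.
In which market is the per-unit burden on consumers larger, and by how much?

Market A: pre-tax P* = £68, Q* = 243; post-tax Q = 191.4; per-unit burden on consumers = £12.9.
Market B: pre-tax P* = £47, Q* = 234; post-tax Q = 216.8; per-unit burden on consumers = £4.3.
Difference: £12.9 vs £4.3 → market A is larger by £8.6.

Market A, by £8.6.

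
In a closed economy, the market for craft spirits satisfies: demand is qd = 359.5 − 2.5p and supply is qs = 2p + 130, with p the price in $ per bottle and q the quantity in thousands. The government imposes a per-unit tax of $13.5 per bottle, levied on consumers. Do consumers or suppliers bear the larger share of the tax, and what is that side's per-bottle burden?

Before the tax: set 359.5 − 2.5p = 2p + 130 → p* = $51, q* = 232.
With the tax collected from consumers, demand (in seller-price terms) shifts: qd = 359.5 − 2.5(p + 13.5).
New equilibrium: consumers pay $57, suppliers receive $43.5, q = 217. (Wedge: pb − ps = 13.5.)
Per-bottle burden: consumers $6, suppliers $7.5.
Suppliers take the larger share because supply is less price-elastic here (demand slope 2.5 vs supply slope 2).

Suppliers bear the larger share: $7.5 per bottle.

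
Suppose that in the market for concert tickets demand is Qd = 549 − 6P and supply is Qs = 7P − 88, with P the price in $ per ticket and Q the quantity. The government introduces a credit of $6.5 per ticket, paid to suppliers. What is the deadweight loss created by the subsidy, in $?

Deadweight loss = $68.25.

Without the subsidy, 549 − 6P = 7P − 88 gives 13P = 637, so P* = $49 and Q* = 255.
With a per-unit subsidy paid to suppliers, each receives P + 6.5 per unit sold, so supply becomes Qs = 7(P + 6.5) − 88.
New equilibrium: consumers pay $45.5, suppliers receive $52, Q = 276. (Wedge: Pb − Ps = −6.5.)
Quantity rises by |ΔQ| = |255 − 276| = 21.
DWL = ½ · t · |ΔQ| = ½ · 6.5 · 21 = $68.25.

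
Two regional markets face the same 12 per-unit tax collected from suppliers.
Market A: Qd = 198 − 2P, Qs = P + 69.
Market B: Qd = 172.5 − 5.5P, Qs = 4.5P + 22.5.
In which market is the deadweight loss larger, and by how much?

Market A: pre-tax P* = 43, Q* = 112; post-tax Q = 104; deadweight loss = 48.
Market B: pre-tax P* = 15, Q* = 90; post-tax Q = 60.3; deadweight loss = 178.2.
Difference: 48 vs 178.2 → market B is larger by 130.2.

Market B, by 130.2.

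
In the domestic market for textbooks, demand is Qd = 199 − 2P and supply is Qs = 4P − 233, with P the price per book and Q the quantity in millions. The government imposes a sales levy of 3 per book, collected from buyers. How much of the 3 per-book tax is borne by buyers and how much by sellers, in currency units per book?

Buyers bear 2 per book; sellers bear 1 per book.

Before the tax: set 199 − 2P = 4P − 233 → P* = 72, Q* = 55.
With the tax collected from buyers, demand (in seller-price terms) shifts: Qd = 199 − 2(P + 3).
New equilibrium: buyers pay 74, sellers receive 71, Q = 51. (Wedge: Pb − Ps = 3.)
Burden on buyers: 2; on sellers: 1. (They sum to 3.)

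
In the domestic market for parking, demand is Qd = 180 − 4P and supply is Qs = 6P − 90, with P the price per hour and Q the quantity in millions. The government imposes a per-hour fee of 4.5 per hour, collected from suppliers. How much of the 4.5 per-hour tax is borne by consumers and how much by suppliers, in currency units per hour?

Without the tax, 180 − 4P = 6P − 90 gives 10P = 270, so P* = 27 and Q* = 72.
With the tax collected from suppliers, supply shifts: Qs = 6(P − 4.5) − 90.
New equilibrium: consumers pay 29.7, suppliers receive 25.2, Q = 61.2. (Wedge: Pb − Ps = 4.5.)
Burden on consumers: 2.7; on suppliers: 1.8. (They sum to 4.5.)
The less price-elastic side of the market bears the larger share of a per-unit tax.

Consumers bear 2.7 per hour; suppliers bear 1.8 per hour.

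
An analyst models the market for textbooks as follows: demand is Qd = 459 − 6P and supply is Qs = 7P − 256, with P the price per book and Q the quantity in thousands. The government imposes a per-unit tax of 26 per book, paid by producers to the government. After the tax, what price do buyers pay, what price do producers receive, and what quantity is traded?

Without the tax, 459 − 6P = 7P − 256 gives 13P = 715, so P* = 55 and Q* = 129.
With the tax collected from producers, supply shifts: Qs = 7(P − 26) − 256.
New equilibrium: buyers pay 69, producers receive 43, Q = 45. (Wedge: Pb − Ps = 26.)
The less price-elastic side of the market bears the larger share of a per-unit tax.

Buyers pay 69; producers receive 43; quantity = 45.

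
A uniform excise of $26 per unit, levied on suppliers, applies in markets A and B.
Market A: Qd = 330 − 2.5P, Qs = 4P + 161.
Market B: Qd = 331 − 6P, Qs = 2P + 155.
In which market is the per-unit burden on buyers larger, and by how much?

Market A: pre-tax P* = $26, Q* = 265; post-tax Q = 225; per-unit burden on buyers = $16.
Market B: pre-tax P* = $22, Q* = 199; post-tax Q = 160; per-unit burden on buyers = $6.5.
Difference: $16 vs $6.5 → market A is larger by $9.5.

Market A, by $9.5.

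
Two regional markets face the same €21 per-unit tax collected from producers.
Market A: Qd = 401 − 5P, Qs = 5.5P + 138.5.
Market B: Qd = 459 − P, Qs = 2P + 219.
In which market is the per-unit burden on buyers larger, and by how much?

Market B, by €3.

Market A: pre-tax P* = €25, Q* = 276; post-tax Q = 221; per-unit burden on buyers = €11.
Market B: pre-tax P* = €80, Q* = 379; post-tax Q = 365; per-unit burden on buyers = €14.
Difference: €11 vs €14 → market B is larger by €3.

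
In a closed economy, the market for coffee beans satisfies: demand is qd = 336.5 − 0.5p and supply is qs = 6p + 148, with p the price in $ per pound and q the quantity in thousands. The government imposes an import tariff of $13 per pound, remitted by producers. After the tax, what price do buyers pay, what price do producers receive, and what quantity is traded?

Before the tax: set 336.5 − 0.5p = 6p + 148 → p* = $29, q* = 322.
With the tax collected from producers, supply shifts: qs = 6(p − 13) + 148.
New equilibrium: buyers pay $41, producers receive $28, q = 316. (Wedge: pb − ps = 13.)
The less price-elastic side of the market bears the larger share of a per-unit tax.

Buyers pay $41; producers receive $28; quantity = 316.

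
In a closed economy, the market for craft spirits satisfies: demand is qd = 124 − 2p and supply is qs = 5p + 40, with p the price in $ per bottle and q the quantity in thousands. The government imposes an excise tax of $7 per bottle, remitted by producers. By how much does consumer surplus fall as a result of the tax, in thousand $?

Before the tax: set 124 − 2p = 5p + 40 → p* = $12, q* = 100.
With the tax collected from producers, supply shifts: qs = 5(p − 7) + 40.
New equilibrium: buyers pay $17, producers receive $10, q = 90. (Wedge: pb − ps = 7.)
ΔCS is the trapezoid between Q = 90 and Q = 100 of height $5: ½ · (100 + 90) · 5 = $475.

Consumer surplus falls by $475 thousand.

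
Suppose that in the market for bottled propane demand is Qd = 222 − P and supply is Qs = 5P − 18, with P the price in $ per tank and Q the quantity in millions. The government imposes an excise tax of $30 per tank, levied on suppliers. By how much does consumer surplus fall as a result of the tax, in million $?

Without the tax, 222 − P = 5P − 18 gives 6P = 240, so P* = $40 and Q* = 182.
With the tax collected from suppliers, supply shifts: Qs = 5(P − 30) − 18.
Solving gives Q = 157 with buyers paying $65 and suppliers receiving $35 (the $30 wedge).
ΔCS is the trapezoid between Q = 157 and Q = 182 of height $25: ½ · (182 + 157) · 25 = $4237.5.

Consumer surplus falls by $4237.5 million.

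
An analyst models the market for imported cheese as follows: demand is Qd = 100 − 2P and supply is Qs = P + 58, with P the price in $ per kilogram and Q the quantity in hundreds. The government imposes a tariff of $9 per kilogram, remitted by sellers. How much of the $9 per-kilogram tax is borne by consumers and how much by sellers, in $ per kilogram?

Consumers bear $3 per kilogram; sellers bear $6 per kilogram.

Without the tax, 100 − 2P = P + 58 gives 3P = 42, so P* = $14 and Q* = 72.
With the tax collected from sellers, supply shifts: Qs = (P − 9) + 58.
Solving gives Q = 66 with consumers paying $17 and sellers receiving $8 (the $9 wedge).
Burden on consumers: $3; on sellers: $6. (They sum to $9.)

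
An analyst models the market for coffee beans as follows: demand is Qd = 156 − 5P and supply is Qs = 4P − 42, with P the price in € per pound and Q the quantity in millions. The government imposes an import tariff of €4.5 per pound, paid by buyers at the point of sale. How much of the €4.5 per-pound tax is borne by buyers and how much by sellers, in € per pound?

Without the tax, 156 − 5P = 4P − 42 gives 9P = 198, so P* = €22 and Q* = 46.
With the tax collected from buyers, demand (in seller-price terms) shifts: Qd = 156 − 5(P + 4.5).
Solving gives Q = 36 with buyers paying €24 and sellers receiving €19.5 (the €4.5 wedge).
Burden on buyers: €2; on sellers: €2.5. (They sum to €4.5.)

Buyers bear €2 per pound; sellers bear €2.5 per pound.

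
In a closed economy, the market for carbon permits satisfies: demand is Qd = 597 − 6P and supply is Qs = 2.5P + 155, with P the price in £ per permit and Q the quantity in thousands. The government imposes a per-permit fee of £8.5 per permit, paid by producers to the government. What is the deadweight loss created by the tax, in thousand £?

Without the tax, 597 − 6P = 2.5P + 155 gives 8.5P = 442, so P* = £52 and Q* = 285.
With the tax collected from producers, supply shifts: Qs = 2.5(P − 8.5) + 155.
Solving gives Q = 270 with buyers paying £54.5 and producers receiving £46 (the £8.5 wedge).
Quantity falls by |ΔQ| = |285 − 270| = 15.
DWL = ½ · t · |ΔQ| = ½ · 8.5 · 15 = £63.75.

Deadweight loss = £63.75 thousand.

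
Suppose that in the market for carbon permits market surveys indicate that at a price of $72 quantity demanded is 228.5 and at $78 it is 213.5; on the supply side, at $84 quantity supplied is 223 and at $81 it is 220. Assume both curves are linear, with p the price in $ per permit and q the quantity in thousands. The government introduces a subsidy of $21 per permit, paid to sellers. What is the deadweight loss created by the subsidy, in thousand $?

Deadweight loss = $157.5 thousand.

Demand slope: (213.5 − 228.5)/(78 − 72) = -2.5, so qd = 408.5 − 2.5p.
Supply slope: (220 − 223)/(81 − 84) = 1, so qs = p + 139.
Before the subsidy: set 408.5 − 2.5p = p + 139 → p* = $77, q* = 216.
With a per-unit subsidy paid to sellers, each receives p + 21 per unit sold, so supply becomes qs = (p + 21) + 139.
New equilibrium: consumers pay $71, sellers receive $92, q = 231. (Wedge: pb − ps = −21.)
Quantity rises by |ΔQ| = |216 − 231| = 15.
DWL = ½ · t · |ΔQ| = ½ · 21 · 15 = $157.5.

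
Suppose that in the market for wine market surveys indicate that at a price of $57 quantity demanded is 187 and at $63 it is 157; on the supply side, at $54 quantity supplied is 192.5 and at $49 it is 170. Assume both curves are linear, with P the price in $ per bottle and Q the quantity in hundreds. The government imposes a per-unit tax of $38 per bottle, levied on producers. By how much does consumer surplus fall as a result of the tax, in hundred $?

Consumer surplus falls by $2736 hundred.

Demand slope: (157 − 187)/(63 − 57) = -5, so Qd = 472 − 5P.
Supply slope: (170 − 192.5)/(49 − 54) = 4.5, so Qs = 4.5P − 50.5.
Without the tax, 472 − 5P = 4.5P − 50.5 gives 9.5P = 522.5, so P* = $55 and Q* = 197.
With the tax collected from producers, supply shifts: Qs = 4.5(P − 38) − 50.5.
Solving gives Q = 107 with consumers paying $73 and producers receiving $35 (the $38 wedge).
ΔCS is the trapezoid between Q = 107 and Q = 197 of height $18: ½ · (197 + 107) · 18 = $2736.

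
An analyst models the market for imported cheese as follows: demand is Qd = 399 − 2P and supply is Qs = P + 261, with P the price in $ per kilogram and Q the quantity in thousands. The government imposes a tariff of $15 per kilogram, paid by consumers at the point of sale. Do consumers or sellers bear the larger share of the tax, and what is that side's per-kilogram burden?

Sellers bear the larger share: $10 per kilogram.

Without the tax, 399 − 2P = P + 261 gives 3P = 138, so P* = $46 and Q* = 307.
With the tax collected from consumers, demand (in seller-price terms) shifts: Qd = 399 − 2(P + 15).
New equilibrium: consumers pay $51, sellers receive $36, Q = 297. (Wedge: Pb − Ps = 15.)
Per-kilogram burden: consumers $5, sellers $10.
Sellers take the larger share because supply is less price-elastic here (demand slope 2 vs supply slope 1).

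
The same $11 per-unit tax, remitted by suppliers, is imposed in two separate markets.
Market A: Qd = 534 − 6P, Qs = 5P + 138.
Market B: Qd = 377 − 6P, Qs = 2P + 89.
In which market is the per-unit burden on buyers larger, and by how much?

Market A: pre-tax P* = $36, Q* = 318; post-tax Q = 288; per-unit burden on buyers = $5.
Market B: pre-tax P* = $36, Q* = 161; post-tax Q = 144.5; per-unit burden on buyers = $2.75.
Difference: $5 vs $2.75 → market A is larger by $2.25.

Market A, by $2.25.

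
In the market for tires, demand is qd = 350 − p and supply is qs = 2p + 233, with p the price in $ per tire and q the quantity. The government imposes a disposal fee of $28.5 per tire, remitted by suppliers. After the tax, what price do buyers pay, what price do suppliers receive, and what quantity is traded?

Buyers pay $58; suppliers receive $29.5; quantity = 292.

Before the tax: set 350 − p = 2p + 233 → p* = $39, q* = 311.
With the tax collected from suppliers, supply shifts: qs = 2(p − 28.5) + 233.
New equilibrium: buyers pay $58, suppliers receive $29.5, q = 292. (Wedge: pb − ps = 28.5.)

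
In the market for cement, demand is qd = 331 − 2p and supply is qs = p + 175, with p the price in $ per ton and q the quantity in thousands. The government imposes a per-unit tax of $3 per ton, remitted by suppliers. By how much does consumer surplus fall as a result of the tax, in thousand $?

Consumer surplus falls by $226 thousand.

Before the tax: set 331 − 2p = p + 175 → p* = $52, q* = 227.
With the tax collected from suppliers, supply shifts: qs = (p − 3) + 175.
Solving gives q = 225 with consumers paying $53 and suppliers receiving $50 (the $3 wedge).
ΔCS is the trapezoid between Q = 225 and Q = 227 of height $1: ½ · (227 + 225) · 1 = $226.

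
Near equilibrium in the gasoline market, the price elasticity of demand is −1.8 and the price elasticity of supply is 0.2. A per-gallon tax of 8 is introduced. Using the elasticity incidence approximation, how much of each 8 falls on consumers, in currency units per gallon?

Consumers bear ≈ 0.8 per gallon.

Incidence ratio: consumers' share ≈ εs / (εs + |εd|) = 0.2 / (0.2 + 1.8) = 0.1.
So consumers bear ≈ 0.1 × 8 = 0.8; suppliers bear 7.2.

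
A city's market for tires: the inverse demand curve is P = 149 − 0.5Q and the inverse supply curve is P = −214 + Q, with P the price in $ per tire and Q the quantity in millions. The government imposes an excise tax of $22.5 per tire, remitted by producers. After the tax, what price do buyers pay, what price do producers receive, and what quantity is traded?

Inverting to Q(P) form: Qd = 298 − 2P; Qs = P + 214.
Without the tax, 298 − 2P = P + 214 gives 3P = 84, so P* = $28 and Q* = 242.
With the tax collected from producers, supply shifts: Qs = (P − 22.5) + 214.
New equilibrium: buyers pay $35.5, producers receive $13, Q = 227. (Wedge: Pb − Ps = 22.5.)
The less price-elastic side of the market bears the larger share of a per-unit tax.

Buyers pay $35.5; producers receive $13; quantity = 227.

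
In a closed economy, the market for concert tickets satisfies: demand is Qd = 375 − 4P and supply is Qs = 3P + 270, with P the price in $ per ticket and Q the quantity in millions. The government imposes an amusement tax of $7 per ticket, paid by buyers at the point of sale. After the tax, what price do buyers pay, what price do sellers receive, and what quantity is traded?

Without the tax, 375 − 4P = 3P + 270 gives 7P = 105, so P* = $15 and Q* = 315.
With the tax collected from buyers, demand (in seller-price terms) shifts: Qd = 375 − 4(P + 7).
Solving gives Q = 303 with buyers paying $18 and sellers receiving $11 (the $7 wedge).

Buyers pay $18; sellers receive $11; quantity = 303.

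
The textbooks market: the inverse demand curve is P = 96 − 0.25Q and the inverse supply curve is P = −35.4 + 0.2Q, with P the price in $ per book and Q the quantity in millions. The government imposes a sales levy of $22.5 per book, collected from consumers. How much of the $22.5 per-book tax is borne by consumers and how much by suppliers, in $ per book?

Consumers bear $12.5 per book; suppliers bear $10 per book.

Rewrite in direct form: Qd = 384 − 4P and Qs = 5P + 177.
Before the tax: set 384 − 4P = 5P + 177 → P* = $23, Q* = 292.
With the tax collected from consumers, demand (in seller-price terms) shifts: Qd = 384 − 4(P + 22.5).
New equilibrium: consumers pay $35.5, suppliers receive $13, Q = 242. (Wedge: Pb − Ps = 22.5.)
Burden on consumers: $12.5; on suppliers: $10. (They sum to $22.5.)
The less price-elastic side of the market bears the larger share of a per-unit tax.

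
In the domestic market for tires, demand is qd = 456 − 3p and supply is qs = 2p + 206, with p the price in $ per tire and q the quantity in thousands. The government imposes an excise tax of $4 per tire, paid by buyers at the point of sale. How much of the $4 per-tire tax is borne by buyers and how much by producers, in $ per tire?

Without the tax, 456 − 3p = 2p + 206 gives 5p = 250, so p* = $50 and q* = 306.
With the tax collected from buyers, demand (in seller-price terms) shifts: qd = 456 − 3(p + 4).
Solving gives q = 301.2 with buyers paying $51.6 and producers receiving $47.6 (the $4 wedge).
Burden on buyers: $1.6; on producers: $2.4. (They sum to $4.)
The less price-elastic side of the market bears the larger share of a per-unit tax.

Buyers bear $1.6 per tire; producers bear $2.4 per tire.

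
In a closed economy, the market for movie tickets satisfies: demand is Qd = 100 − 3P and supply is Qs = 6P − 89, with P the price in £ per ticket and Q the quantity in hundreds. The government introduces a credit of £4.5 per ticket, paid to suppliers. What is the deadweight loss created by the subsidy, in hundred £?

Before the subsidy: set 100 − 3P = 6P − 89 → P* = £21, Q* = 37.
With a per-unit subsidy paid to suppliers, each receives P + 4.5 per unit sold, so supply becomes Qs = 6(P + 4.5) − 89.
New equilibrium: buyers pay £18, suppliers receive £22.5, Q = 46. (Wedge: Pb − Ps = −4.5.)
Quantity rises by |ΔQ| = |37 − 46| = 9.
DWL = ½ · t · |ΔQ| = ½ · 4.5 · 9 = £20.25.

Deadweight loss = £20.25 hundred.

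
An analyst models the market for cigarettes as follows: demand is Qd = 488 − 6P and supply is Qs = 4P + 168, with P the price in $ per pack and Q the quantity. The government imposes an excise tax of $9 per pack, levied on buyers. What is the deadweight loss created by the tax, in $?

Deadweight loss = $97.2.

Without the tax, 488 − 6P = 4P + 168 gives 10P = 320, so P* = $32 and Q* = 296.
With the tax collected from buyers, demand (in seller-price terms) shifts: Qd = 488 − 6(P + 9).
Solving gives Q = 274.4 with buyers paying $35.6 and suppliers receiving $26.6 (the $9 wedge).
Quantity falls by |ΔQ| = |296 − 274.4| = 21.6.
DWL = ½ · t · |ΔQ| = ½ · 9 · 21.6 = $97.2.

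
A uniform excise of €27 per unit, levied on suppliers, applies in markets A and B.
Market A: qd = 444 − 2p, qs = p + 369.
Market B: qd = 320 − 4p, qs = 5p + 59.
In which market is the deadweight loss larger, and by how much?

Market B, by €567.

Market A: pre-tax p* = €25, q* = 394; post-tax q = 376; deadweight loss = €243.
Market B: pre-tax p* = €29, q* = 204; post-tax q = 144; deadweight loss = €810.
Difference: €243 vs €810 → market B is larger by €567.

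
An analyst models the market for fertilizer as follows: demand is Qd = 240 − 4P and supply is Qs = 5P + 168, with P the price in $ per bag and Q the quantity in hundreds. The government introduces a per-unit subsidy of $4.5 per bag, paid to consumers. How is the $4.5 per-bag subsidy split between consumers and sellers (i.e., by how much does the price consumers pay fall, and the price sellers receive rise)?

Consumers gain $2.5 per bag; sellers gain $2 per bag.

Before the subsidy: set 240 − 4P = 5P + 168 → P* = $8, Q* = 208.
With a per-unit subsidy paid to consumers, each effectively pays P − 4.5, so demand becomes Qd = 240 − 4(P − 4.5).
Solving gives Q = 218 with consumers paying $5.5 and sellers receiving $10 (the $4.5 wedge).
Gain to consumers: $2.5; to sellers: $2. (They sum to $4.5.)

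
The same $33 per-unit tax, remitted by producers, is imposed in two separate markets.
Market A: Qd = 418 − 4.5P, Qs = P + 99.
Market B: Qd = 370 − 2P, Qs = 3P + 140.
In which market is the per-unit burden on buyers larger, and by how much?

Market A: pre-tax P* = $58, Q* = 157; post-tax Q = 130; per-unit burden on buyers = $6.
Market B: pre-tax P* = $46, Q* = 278; post-tax Q = 238.4; per-unit burden on buyers = $19.8.
Difference: $6 vs $19.8 → market B is larger by $13.8.

Market B, by $13.8.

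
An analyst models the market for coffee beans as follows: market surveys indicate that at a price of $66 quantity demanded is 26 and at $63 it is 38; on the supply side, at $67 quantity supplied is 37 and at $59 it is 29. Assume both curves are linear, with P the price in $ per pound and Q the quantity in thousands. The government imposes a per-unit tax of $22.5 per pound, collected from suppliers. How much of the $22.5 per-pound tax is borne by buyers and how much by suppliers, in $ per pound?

Buyers bear $4.5 per pound; suppliers bear $18 per pound.

Demand slope: (38 − 26)/(63 − 66) = -4, so Qd = 290 − 4P.
Supply slope: (29 − 37)/(59 − 67) = 1, so Qs = P − 30.
Without the tax, 290 − 4P = P − 30 gives 5P = 320, so P* = $64 and Q* = 34.
With the tax collected from suppliers, supply shifts: Qs = (P − 22.5) − 30.
Solving gives Q = 16 with buyers paying $68.5 and suppliers receiving $46 (the $22.5 wedge).
Burden on buyers: $4.5; on suppliers: $18. (They sum to $22.5.)
The less price-elastic side of the market bears the larger share of a per-unit tax.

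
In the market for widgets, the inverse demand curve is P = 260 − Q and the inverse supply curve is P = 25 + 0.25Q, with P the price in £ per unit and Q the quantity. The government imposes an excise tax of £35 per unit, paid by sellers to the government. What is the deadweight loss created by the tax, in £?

Deadweight loss = £490.

Rewrite in direct form: Qd = 260 − P and Qs = 4P − 100.
Without the tax, 260 − P = 4P − 100 gives 5P = 360, so P* = £72 and Q* = 188.
With the tax collected from sellers, supply shifts: Qs = 4(P − 35) − 100.
New equilibrium: buyers pay £100, sellers receive £65, Q = 160. (Wedge: Pb − Ps = 35.)
Quantity falls by |ΔQ| = |188 − 160| = 28.
DWL = ½ · t · |ΔQ| = ½ · 35 · 28 = £490.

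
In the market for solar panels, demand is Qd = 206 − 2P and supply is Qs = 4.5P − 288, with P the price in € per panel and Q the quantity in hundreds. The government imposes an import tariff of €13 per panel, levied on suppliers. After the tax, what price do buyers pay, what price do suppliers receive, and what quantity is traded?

Buyers pay €85; suppliers receive €72; quantity = 36.

Before the tax: set 206 − 2P = 4.5P − 288 → P* = €76, Q* = 54.
With the tax collected from suppliers, supply shifts: Qs = 4.5(P − 13) − 288.
Solving gives Q = 36 with buyers paying €85 and suppliers receiving €72 (the €13 wedge).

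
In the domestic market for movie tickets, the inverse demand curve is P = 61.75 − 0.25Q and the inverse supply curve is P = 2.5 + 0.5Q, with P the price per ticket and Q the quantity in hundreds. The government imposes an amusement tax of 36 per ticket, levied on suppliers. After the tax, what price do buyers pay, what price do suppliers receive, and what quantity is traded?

Rewrite in direct form: Qd = 247 − 4P and Qs = 2P − 5.
Before the tax: set 247 − 4P = 2P − 5 → P* = 42, Q* = 79.
With the tax collected from suppliers, supply shifts: Qs = 2(P − 36) − 5.
New equilibrium: buyers pay 54, suppliers receive 18, Q = 31. (Wedge: Pb − Ps = 36.)
The less price-elastic side of the market bears the larger share of a per-unit tax.

Buyers pay 54; suppliers receive 18; quantity = 31.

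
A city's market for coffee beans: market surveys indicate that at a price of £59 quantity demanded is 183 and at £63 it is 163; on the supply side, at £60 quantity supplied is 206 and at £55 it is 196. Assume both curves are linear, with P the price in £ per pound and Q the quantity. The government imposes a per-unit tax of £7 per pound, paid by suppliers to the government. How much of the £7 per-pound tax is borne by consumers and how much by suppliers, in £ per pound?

Demand slope: (163 − 183)/(63 − 59) = -5, so Qd = 478 − 5P.
Supply slope: (196 − 206)/(55 − 60) = 2, so Qs = 2P + 86.
Before the tax: set 478 − 5P = 2P + 86 → P* = £56, Q* = 198.
With the tax collected from suppliers, supply shifts: Qs = 2(P − 7) + 86.
New equilibrium: consumers pay £58, suppliers receive £51, Q = 188. (Wedge: Pb − Ps = 7.)
Burden on consumers: £2; on suppliers: £5. (They sum to £7.)
The less price-elastic side of the market bears the larger share of a per-unit tax.

Consumers bear £2 per pound; suppliers bear £5 per pound.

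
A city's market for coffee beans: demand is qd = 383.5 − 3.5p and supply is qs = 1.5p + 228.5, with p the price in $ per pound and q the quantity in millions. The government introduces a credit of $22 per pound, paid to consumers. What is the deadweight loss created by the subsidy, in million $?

Deadweight loss = $254.1 million.

Before the subsidy: set 383.5 − 3.5p = 1.5p + 228.5 → p* = $31, q* = 275.
With a per-unit subsidy paid to consumers, each effectively pays p − 22, so demand becomes qd = 383.5 − 3.5(p − 22).
New equilibrium: consumers pay $24.4, producers receive $46.4, q = 298.1. (Wedge: pb − ps = −22.)
Quantity rises by |ΔQ| = |275 − 298.1| = 23.1.
DWL = ½ · t · |ΔQ| = ½ · 22 · 23.1 = $254.1.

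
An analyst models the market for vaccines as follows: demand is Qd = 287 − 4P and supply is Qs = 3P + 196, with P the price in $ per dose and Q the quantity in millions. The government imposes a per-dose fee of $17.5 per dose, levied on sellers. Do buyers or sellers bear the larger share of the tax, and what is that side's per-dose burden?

Sellers bear the larger share: $10 per dose.

Without the tax, 287 − 4P = 3P + 196 gives 7P = 91, so P* = $13 and Q* = 235.
With the tax collected from sellers, supply shifts: Qs = 3(P − 17.5) + 196.
Solving gives Q = 205 with buyers paying $20.5 and sellers receiving $3 (the $17.5 wedge).
Per-dose burden: buyers $7.5, sellers $10.
Sellers take the larger share because supply is less price-elastic here (demand slope 4 vs supply slope 3).
The less price-elastic side of the market bears the larger share of a per-unit tax.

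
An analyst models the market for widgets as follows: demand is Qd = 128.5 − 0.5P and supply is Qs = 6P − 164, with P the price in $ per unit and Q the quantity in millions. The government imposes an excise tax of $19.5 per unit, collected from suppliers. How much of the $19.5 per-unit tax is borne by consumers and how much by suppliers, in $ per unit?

Before the tax: set 128.5 − 0.5P = 6P − 164 → P* = $45, Q* = 106.
With the tax collected from suppliers, supply shifts: Qs = 6(P − 19.5) − 164.
Solving gives Q = 97 with consumers paying $63 and suppliers receiving $43.5 (the $19.5 wedge).
Burden on consumers: $18; on suppliers: $1.5. (They sum to $19.5.)
The less price-elastic side of the market bears the larger share of a per-unit tax.

Consumers bear $18 per unit; suppliers bear $1.5 per unit.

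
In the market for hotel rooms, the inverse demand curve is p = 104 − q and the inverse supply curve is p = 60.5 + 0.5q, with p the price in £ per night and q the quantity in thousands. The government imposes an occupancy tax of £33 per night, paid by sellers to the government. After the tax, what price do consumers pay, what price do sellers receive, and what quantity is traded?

Consumers pay £97; sellers receive £64; quantity = 7.

Inverting to q(p) form: qd = 104 − p; qs = 2p − 121.
Before the tax: set 104 − p = 2p − 121 → p* = £75, q* = 29.
With the tax collected from sellers, supply shifts: qs = 2(p − 33) − 121.
Solving gives q = 7 with consumers paying £97 and sellers receiving £64 (the £33 wedge).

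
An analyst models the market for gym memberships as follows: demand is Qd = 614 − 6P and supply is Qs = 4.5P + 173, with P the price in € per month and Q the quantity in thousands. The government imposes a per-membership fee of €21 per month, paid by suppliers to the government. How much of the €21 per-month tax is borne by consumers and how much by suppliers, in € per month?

Without the tax, 614 − 6P = 4.5P + 173 gives 10.5P = 441, so P* = €42 and Q* = 362.
With the tax collected from suppliers, supply shifts: Qs = 4.5(P − 21) + 173.
Solving gives Q = 308 with consumers paying €51 and suppliers receiving €30 (the €21 wedge).
Burden on consumers: €9; on suppliers: €12. (They sum to €21.)
The less price-elastic side of the market bears the larger share of a per-unit tax.

Consumers bear €9 per month; suppliers bear €12 per month.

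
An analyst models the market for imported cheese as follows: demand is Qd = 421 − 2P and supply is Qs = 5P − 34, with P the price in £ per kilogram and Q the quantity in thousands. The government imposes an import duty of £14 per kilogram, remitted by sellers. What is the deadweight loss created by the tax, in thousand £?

Deadweight loss = £140 thousand.

Without the tax, 421 − 2P = 5P − 34 gives 7P = 455, so P* = £65 and Q* = 291.
With the tax collected from sellers, supply shifts: Qs = 5(P − 14) − 34.
Solving gives Q = 271 with buyers paying £75 and sellers receiving £61 (the £14 wedge).
Quantity falls by |ΔQ| = |291 − 271| = 20.
DWL = ½ · t · |ΔQ| = ½ · 14 · 20 = £140.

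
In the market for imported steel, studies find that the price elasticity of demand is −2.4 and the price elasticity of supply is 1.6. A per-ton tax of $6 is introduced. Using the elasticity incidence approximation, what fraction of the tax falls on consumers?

Incidence ratio: consumers' share ≈ εs / (εs + |εd|) = 1.6 / (1.6 + 2.4) = 0.4.
Supply is the less elastic side, so consumers bear the smaller share.

Consumers' share ≈ 0.4.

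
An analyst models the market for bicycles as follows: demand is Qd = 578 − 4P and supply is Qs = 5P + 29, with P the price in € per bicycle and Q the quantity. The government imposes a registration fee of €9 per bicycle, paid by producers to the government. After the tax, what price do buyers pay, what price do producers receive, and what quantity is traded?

Without the tax, 578 − 4P = 5P + 29 gives 9P = 549, so P* = €61 and Q* = 334.
With the tax collected from producers, supply shifts: Qs = 5(P − 9) + 29.
Solving gives Q = 314 with buyers paying €66 and producers receiving €57 (the €9 wedge).

Buyers pay €66; producers receive €57; quantity = 314.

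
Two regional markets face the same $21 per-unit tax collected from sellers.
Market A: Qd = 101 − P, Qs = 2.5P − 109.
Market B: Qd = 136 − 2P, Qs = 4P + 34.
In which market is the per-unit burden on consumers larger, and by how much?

Market A: pre-tax P* = $60, Q* = 41; post-tax Q = 26; per-unit burden on consumers = $15.
Market B: pre-tax P* = $17, Q* = 102; post-tax Q = 74; per-unit burden on consumers = $14.
Difference: $15 vs $14 → market A is larger by $1.

Market A, by $1.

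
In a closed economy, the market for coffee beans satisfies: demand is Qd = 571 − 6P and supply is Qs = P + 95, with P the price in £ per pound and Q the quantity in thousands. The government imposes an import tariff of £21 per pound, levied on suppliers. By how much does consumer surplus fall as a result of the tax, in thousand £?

Consumer surplus falls by £462 thousand.

Before the tax: set 571 − 6P = P + 95 → P* = £68, Q* = 163.
With the tax collected from suppliers, supply shifts: Qs = (P − 21) + 95.
New equilibrium: consumers pay £71, suppliers receive £50, Q = 145. (Wedge: Pb − Ps = 21.)
ΔCS is the trapezoid between Q = 145 and Q = 163 of height £3: ½ · (163 + 145) · 3 = £462.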